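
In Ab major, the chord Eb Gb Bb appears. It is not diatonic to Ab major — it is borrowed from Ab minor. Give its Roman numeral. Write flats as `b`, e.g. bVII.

Eb is scale degree 5 in Ab major. Diatonically Ab major has Eb (V) on that degree; Eb–Gb–Bb is instead the minor chord native to Ab minor, so it takes the label v.

v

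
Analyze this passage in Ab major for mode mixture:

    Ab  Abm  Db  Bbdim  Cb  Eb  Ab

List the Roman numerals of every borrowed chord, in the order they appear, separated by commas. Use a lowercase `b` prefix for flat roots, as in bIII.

Ab major has the diatonic set Ab, Bbm, Cm, Db, Eb, Fm, Gdim. Ab, Db and Eb all belong to that set. Abm (Ab–Cb–Eb) is not: scale degree 1 in Ab major carries Ab (I). In Ab minor the chord on that degree is Abm, so here it functions as i, borrowed from the parallel minor. Bbdim (Bb–Db–Fb) doesn't fit — on degree 2 Ab major would have Bbm (ii). Bbdim is the degree-2 chord of Ab minor, so it is the borrowed ii°. But Cb (Cb–Eb–Gb) is foreign: the diatonic iii on degree 3 is Cm, whereas Cb comes from Ab minor. It is labeled bIII.

i, ii°, bIII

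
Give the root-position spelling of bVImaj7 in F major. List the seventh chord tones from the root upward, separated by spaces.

Scale degree 6 in F major is D. bVImaj7 uses the lowered form, Db, taken from F minor. In F minor the chord on Db is Db–F–Ab–C.

Db F Ab C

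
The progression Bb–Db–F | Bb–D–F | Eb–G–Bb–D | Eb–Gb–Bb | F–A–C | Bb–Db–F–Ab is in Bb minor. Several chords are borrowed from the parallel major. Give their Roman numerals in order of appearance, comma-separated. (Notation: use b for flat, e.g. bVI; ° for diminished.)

Bb minor has the diatonic set Bbm, Cdim, Db, Ebm, F, Gb, Ab (with V from harmonic minor). Bb–Db–F = Bbm, Eb–Gb–Bb = Ebm, F–A–C = F and Bb–Db–F–Ab = Bbm7 all belong to that set. But Bb–D–F is foreign: the diatonic i on degree 1 is Bbm, whereas Bb comes from Bb major. It is labeled I. Eb–G–Bb–D doesn't fit — on degree 4 Bb minor would have Ebm (iv). Ebmaj7 is the degree-4 chord of Bb major, so it is the borrowed IVmaj7.

I, IVmaj7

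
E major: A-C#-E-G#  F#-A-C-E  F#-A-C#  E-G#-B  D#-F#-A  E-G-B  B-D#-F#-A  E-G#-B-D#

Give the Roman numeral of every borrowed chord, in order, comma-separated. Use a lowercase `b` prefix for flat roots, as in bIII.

iiø7, i

In E major the diatonic chords are E, F#m, G#m, A, B, C#m, D#dim. Of the given chords, A–C#–E–G# = Amaj7, F#–A–C# = F#m, E–G#–B = E, D#–F#–A = D#dim, B–D#–F#–A = B7 and E–G#–B–D# = Emaj7 are diatonic. F#–A–C–E doesn't fit — on degree 2 E major would have F#m (ii). F#m7b5 is the degree-2 chord of E minor, so it is the borrowed iiø7. But E–G–B is foreign: the diatonic I on degree 1 is E, whereas Em comes from E minor. It is labeled i.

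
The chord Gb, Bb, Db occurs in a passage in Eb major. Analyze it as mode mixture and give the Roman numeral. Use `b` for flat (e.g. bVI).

In Eb major scale degree 3 is G; Gb is its lowered form, from Eb minor. The diatonic chord on degree 3 would be Gm (iii), but Gb–Bb–Db is the major chord from Eb minor. As a borrowed chord it is labeled bIII.

bIII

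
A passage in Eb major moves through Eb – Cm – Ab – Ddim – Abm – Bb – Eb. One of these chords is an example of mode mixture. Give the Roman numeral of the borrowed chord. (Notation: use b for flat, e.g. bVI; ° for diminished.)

iv

Eb major has the diatonic set Eb, Fm, Gm, Ab, Bb, Cm, Ddim. Of the given chords, Eb, Cm, Ab, Ddim and Bb are diatonic. But Abm (Ab–Cb–Eb) is foreign: the diatonic IV on degree 4 is Ab, whereas Abm comes from Eb minor. It is labeled iv.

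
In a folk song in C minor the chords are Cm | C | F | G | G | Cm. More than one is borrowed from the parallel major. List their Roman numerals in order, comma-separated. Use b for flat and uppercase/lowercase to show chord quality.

C minor has the diatonic set Cm, Ddim, Eb, Fm, G, Ab, Bb (with V from harmonic minor). Of the given chords, Cm and G are diatonic. C (C–E–G) doesn't fit — on degree 1 C minor would have Cm (i). C is the degree-1 chord of C major, so it is the borrowed I. But F (F–A–C) is foreign: the diatonic iv on degree 4 is Fm, whereas F comes from C major. It is labeled IV.

I, IV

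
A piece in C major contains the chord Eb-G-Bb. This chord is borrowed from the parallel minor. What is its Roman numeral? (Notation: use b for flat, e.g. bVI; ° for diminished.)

The root Eb is the lowered 3rd scale degree — diatonically C major has E there. Diatonically C major has Em (iii) on that degree; Eb–G–Bb is instead the major chord native to C minor, so it takes the label bIII.

bIII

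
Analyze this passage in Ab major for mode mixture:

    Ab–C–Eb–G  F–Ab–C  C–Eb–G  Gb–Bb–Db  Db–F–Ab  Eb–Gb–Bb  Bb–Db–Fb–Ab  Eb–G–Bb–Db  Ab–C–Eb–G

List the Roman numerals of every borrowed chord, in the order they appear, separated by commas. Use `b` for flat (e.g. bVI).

bVII, v, iiø7

Ab major has the diatonic set Ab, Bbm, Cm, Db, Eb, Fm, Gdim. Ab–C–Eb–G = Abmaj7, F–Ab–C = Fm, C–Eb–G = Cm, Db–F–Ab = Db and Eb–G–Bb–Db = Eb7 are all diatonic. Gb–Bb–Db doesn't fit — on degree 7 Ab major would have Gdim (vii°). Gb is the degree-7 chord of Ab minor, so it is the borrowed bVII. Eb–Gb–Bb doesn't fit — on degree 5 Ab major would have Eb (V). Ebm is the degree-5 chord of Ab minor, so it is the borrowed v. Bb–Db–Fb–Ab is not: scale degree 2 in Ab major carries Bbm (ii). In Ab minor the chord on that degree is Bbm7b5, so here it functions as iiø7, borrowed from the parallel minor.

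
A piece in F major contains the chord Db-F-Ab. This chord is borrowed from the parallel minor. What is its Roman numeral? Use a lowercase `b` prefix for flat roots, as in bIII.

In F major scale degree 6 is D; Db is its lowered form, from F minor. Diatonically F major has Dm (vi) on that degree; Db–F–Ab is instead the major chord native to F minor, so it takes the label bVI.

bVI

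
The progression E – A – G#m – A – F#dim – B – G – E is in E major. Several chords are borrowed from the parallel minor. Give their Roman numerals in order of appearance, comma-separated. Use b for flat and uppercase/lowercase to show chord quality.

ii°, bIII

In E major the diatonic chords are E, F#m, G#m, A, B, C#m, D#dim. E, A, G#m and B are all diatonic. F#dim (F#–A–C) doesn't fit — on degree 2 E major would have F#m (ii). F#dim is the degree-2 chord of E minor, so it is the borrowed ii°. But G (G–B–D) is foreign: the diatonic iii on degree 3 is G#m, whereas G comes from E minor. It is labeled bIII.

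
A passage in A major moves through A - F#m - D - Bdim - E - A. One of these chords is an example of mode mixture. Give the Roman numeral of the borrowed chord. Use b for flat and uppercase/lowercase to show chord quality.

ii°

A major has the diatonic set A, Bm, C#m, D, E, F#m, G#dim. A, F#m, D and E are all diatonic. Bdim (B–D–F) doesn't fit — on degree 2 A major would have Bm (ii). Bdim is the degree-2 chord of A minor, so it is the borrowed ii°.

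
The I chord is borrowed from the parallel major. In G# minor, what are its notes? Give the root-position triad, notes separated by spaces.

G# B# D#

The root, G#, is scale degree 1 — the same note in G# minor and G# major; only the chord quality changes. Building the major chord from the parallel major on G#: G#–B#–D#.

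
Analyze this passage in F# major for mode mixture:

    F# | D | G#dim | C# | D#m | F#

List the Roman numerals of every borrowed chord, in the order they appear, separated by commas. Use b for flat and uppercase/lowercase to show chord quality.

The diatonic triads in F# major are F#, G#m, A#m, B, C#, D#m, E#dim. F#, C# and D#m all belong to that set. D (D–F#–A) doesn't fit — on degree 6 F# major would have D#m (vi). D is the degree-6 chord of F# minor, so it is the borrowed bVI. G#dim (G#–B–D) is not: scale degree 2 in F# major carries G#m (ii). In F# minor the chord on that degree is G#dim, so here it functions as ii°, borrowed from the parallel minor.

bVI, ii°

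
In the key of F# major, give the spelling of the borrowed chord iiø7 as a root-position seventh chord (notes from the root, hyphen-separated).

G#-B-D-F#

The root, G#, is scale degree 2 — the same note in F# major and F# minor; only the chord quality changes. Building the half-diminished-seventh chord from the parallel minor on G#: G#–B–D–F#.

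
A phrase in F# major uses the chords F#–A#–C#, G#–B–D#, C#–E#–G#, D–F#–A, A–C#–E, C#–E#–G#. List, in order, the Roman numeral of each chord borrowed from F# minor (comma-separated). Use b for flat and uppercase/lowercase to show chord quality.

In F# major the diatonic chords are F#, G#m, A#m, B, C#, D#m, E#dim. F#–A#–C# = F#, G#–B–D# = G#m and C#–E#–G# = C# are all diatonic. D–F#–A doesn't fit — on degree 6 F# major would have D#m (vi). D is the degree-6 chord of F# minor, so it is the borrowed bVI. A–C#–E doesn't fit — on degree 3 F# major would have A#m (iii). A is the degree-3 chord of F# minor, so it is the borrowed bIII.

bVI, bIII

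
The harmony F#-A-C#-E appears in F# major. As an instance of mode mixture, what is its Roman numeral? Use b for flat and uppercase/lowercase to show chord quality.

The root F# is the diatonic 1st degree of F# major; the borrowing shows in the chord quality. F#–A–C#–E is a minor-seventh chord — the form found in F# minor, not the diatonic I (F#). Borrowed into F# major it is written i7.

i7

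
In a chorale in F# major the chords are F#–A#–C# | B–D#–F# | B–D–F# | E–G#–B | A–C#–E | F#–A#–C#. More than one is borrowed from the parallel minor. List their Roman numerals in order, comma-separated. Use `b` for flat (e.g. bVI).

F# major has the diatonic set F#, G#m, A#m, B, C#, D#m, E#dim. F#–A#–C# = F# and B–D#–F# = B are both diatonic. But B–D–F# is foreign: the diatonic IV on degree 4 is B, whereas Bm comes from F# minor. It is labeled iv. But E–G#–B is foreign: the diatonic vii° on degree 7 is E#dim, whereas E comes from F# minor. It is labeled bVII. A–C#–E doesn't fit — on degree 3 F# major would have A#m (iii). A is the degree-3 chord of F# minor, so it is the borrowed bIII.

iv, bVII, bIII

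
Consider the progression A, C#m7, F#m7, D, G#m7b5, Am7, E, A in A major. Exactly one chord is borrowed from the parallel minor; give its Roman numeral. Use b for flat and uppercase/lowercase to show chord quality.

i7

The diatonic triads in A major are A, Bm, C#m, D, E, F#m, G#dim. A, C#m7, F#m7, D, G#m7b5 and E are all diatonic. Am7 (A–C–E–G) is not: scale degree 1 in A major carries A (I). In A minor the chord on that degree is Am7, so here it functions as i7, borrowed from the parallel minor.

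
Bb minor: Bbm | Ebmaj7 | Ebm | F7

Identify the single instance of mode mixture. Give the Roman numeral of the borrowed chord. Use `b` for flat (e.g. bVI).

In Bb minor (with V from harmonic minor) the diatonic chords are Bbm, Cdim, Db, Ebm, F, Gb, Ab. Bbm, Ebm and F7 all belong to that set. But Ebmaj7 (Eb–G–Bb–D) is foreign: the diatonic iv on degree 4 is Ebm, whereas Ebmaj7 comes from Bb major. It is labeled IVmaj7.

IVmaj7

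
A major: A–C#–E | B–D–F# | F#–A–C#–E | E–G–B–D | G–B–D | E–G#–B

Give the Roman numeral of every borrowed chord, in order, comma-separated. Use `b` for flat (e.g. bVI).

In A major the diatonic chords are A, Bm, C#m, D, E, F#m, G#dim. Of the given chords, A–C#–E = A, B–D–F# = Bm, F#–A–C#–E = F#m7 and E–G#–B = E are diatonic. E–G–B–D doesn't fit — on degree 5 A major would have E (V). Em7 is the degree-5 chord of A minor, so it is the borrowed v7. G–B–D is not: scale degree 7 in A major carries G#dim (vii°). In A minor the chord on that degree is G, so here it functions as bVII, borrowed from the parallel minor.

v7, bVII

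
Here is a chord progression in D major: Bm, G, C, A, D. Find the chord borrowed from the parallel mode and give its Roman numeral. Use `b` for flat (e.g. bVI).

In D major the diatonic chords are D, Em, F#m, G, A, Bm, C#dim. Of the given chords, Bm, G, A and D are diatonic. C (C–E–G) doesn't fit — on degree 7 D major would have C#dim (vii°). C is the degree-7 chord of D minor, so it is the borrowed bVII.

bVII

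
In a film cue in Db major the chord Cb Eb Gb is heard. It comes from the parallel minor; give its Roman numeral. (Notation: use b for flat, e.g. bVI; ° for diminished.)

Cb is the lowered form of scale degree 7 in Db major (the diatonic degree 7 is C). The diatonic chord on degree 7 would be Cdim (vii°), but Cb–Eb–Gb is the major chord from Db minor. As a borrowed chord it is labeled bVII.

bVII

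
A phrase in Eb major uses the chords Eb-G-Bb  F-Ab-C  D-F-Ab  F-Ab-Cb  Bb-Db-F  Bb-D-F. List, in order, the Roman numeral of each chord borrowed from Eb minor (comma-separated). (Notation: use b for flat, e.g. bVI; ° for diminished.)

The diatonic triads in Eb major are Eb, Fm, Gm, Ab, Bb, Cm, Ddim. Eb–G–Bb = Eb, F–Ab–C = Fm, D–F–Ab = Ddim and Bb–D–F = Bb all belong to that set. But F–Ab–Cb is foreign: the diatonic ii on degree 2 is Fm, whereas Fdim comes from Eb minor. It is labeled ii°. Bb–Db–F doesn't fit — on degree 5 Eb major would have Bb (V). Bbm is the degree-5 chord of Eb minor, so it is the borrowed v.

ii°, v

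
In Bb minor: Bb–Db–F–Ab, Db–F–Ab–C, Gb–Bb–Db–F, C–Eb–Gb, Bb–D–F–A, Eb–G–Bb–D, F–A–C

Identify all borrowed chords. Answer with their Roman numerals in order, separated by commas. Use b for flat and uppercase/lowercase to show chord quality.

In Bb minor (with V from harmonic minor) the diatonic chords are Bbm, Cdim, Db, Ebm, F, Gb, Ab. Bb–Db–F–Ab = Bbm7, Db–F–Ab–C = Dbmaj7, Gb–Bb–Db–F = Gbmaj7, C–Eb–Gb = Cdim and F–A–C = F all belong to that set. Bb–D–F–A doesn't fit — on degree 1 Bb minor would have Bbm (i). Bbmaj7 is the degree-1 chord of Bb major, so it is the borrowed Imaj7. But Eb–G–Bb–D is foreign: the diatonic iv on degree 4 is Ebm, whereas Ebmaj7 comes from Bb major. It is labeled IVmaj7.

Imaj7, IVmaj7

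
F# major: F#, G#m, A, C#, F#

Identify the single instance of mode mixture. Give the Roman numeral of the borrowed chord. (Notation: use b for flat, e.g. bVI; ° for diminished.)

bIII

The diatonic triads in F# major are F#, G#m, A#m, B, C#, D#m, E#dim. Of the given chords, F#, G#m and C# are diatonic. But A (A–C#–E) is foreign: the diatonic iii on degree 3 is A#m, whereas A comes from F# minor. It is labeled bIII.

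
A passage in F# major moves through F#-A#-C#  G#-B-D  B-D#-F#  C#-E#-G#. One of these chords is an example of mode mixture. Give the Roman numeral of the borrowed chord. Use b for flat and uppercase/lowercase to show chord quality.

ii°

The diatonic triads in F# major are F#, G#m, A#m, B, C#, D#m, E#dim. F#–A#–C# = F#, B–D#–F# = B and C#–E#–G# = C# all belong to that set. G#–B–D is not: scale degree 2 in F# major carries G#m (ii). In F# minor the chord on that degree is G#dim, so here it functions as ii°, borrowed from the parallel minor.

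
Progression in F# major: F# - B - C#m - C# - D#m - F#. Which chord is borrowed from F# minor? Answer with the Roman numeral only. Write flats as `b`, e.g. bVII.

In F# major the diatonic chords are F#, G#m, A#m, B, C#, D#m, E#dim. Of the given chords, F#, B, C# and D#m are diatonic. C#m (C#–E–G#) doesn't fit — on degree 5 F# major would have C# (V). C#m is the degree-5 chord of F# minor, so it is the borrowed v.

v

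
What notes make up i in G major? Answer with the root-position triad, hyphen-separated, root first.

G-Bb-D

i is built on scale degree 1, which is G in both G major and its parallel. In G minor the chord on G is G–Bb–D.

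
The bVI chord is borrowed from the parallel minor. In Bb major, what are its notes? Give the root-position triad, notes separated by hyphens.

bVI is built on the lowered scale degree 6. In Bb major degree 6 is G; lowered it becomes Gb. In Bb minor the chord on Gb is Gb–Bb–Db.

Gb-Bb-Db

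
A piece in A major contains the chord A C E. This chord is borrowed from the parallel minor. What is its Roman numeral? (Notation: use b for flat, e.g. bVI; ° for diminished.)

A is scale degree 1 in A major. The diatonic chord on degree 1 would be A (I), but A–C–E is the minor chord from A minor. As a borrowed chord it is labeled i.

i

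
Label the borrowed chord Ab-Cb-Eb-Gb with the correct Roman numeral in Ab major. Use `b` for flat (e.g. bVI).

The root Ab is the diatonic 1st degree of Ab major; the borrowing shows in the chord quality. Ab–Cb–Eb–Gb is a minor-seventh chord — the form found in Ab minor, not the diatonic I (Ab). Borrowed into Ab major it is written i7.

i7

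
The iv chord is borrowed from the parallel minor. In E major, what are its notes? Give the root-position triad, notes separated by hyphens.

iv is built on scale degree 4, which is A in both E major and its parallel. In E minor the chord on A is A–C–E.

A-C-E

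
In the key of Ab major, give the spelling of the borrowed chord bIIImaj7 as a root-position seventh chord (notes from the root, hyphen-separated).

The root of bIIImaj7 is the lowered 3rd degree: C becomes Cb. Building the major-seventh chord from the parallel minor on Cb: Cb–Eb–Gb–Bb.

Cb-Eb-Gb-Bb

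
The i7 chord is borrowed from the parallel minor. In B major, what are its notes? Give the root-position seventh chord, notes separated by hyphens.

The root, B, is scale degree 1 — the same note in B major and B minor; only the chord quality changes. In B minor the chord on B is B–D–F#–A.

B-D-F#-A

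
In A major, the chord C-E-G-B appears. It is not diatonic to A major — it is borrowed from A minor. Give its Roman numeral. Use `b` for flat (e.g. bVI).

bIIImaj7

C is the lowered form of scale degree 3 in A major (the diatonic degree 3 is C#). C–E–G–B is a major-seventh chord — the form found in A minor, not the diatonic iii (C#m). Borrowed into A major it is written bIIImaj7.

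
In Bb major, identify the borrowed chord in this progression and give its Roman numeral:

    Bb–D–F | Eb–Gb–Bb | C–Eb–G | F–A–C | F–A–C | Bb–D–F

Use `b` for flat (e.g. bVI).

Bb major has the diatonic set Bb, Cm, Dm, Eb, F, Gm, Adim. Bb–D–F = Bb, C–Eb–G = Cm and F–A–C = F are all diatonic. Eb–Gb–Bb doesn't fit — on degree 4 Bb major would have Eb (IV). Ebm is the degree-4 chord of Bb minor, so it is the borrowed iv.

iv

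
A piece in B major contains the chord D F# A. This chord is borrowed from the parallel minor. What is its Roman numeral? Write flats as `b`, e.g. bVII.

bIII

In B major scale degree 3 is D#; D is its lowered form, from B minor. D–F#–A is a major chord — the form found in B minor, not the diatonic iii (D#m). Borrowed into B major it is written bIII.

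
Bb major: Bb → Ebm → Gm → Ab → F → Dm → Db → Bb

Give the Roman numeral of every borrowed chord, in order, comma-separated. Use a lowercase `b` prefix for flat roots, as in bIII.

iv, bVII, bIII

The diatonic triads in Bb major are Bb, Cm, Dm, Eb, F, Gm, Adim. Of the given chords, Bb, Gm, F and Dm are diatonic. Ebm (Eb–Gb–Bb) is not: scale degree 4 in Bb major carries Eb (IV). In Bb minor the chord on that degree is Ebm, so here it functions as iv, borrowed from the parallel minor. Ab (Ab–C–Eb) doesn't fit — on degree 7 Bb major would have Adim (vii°). Ab is the degree-7 chord of Bb minor, so it is the borrowed bVII. Db (Db–F–Ab) is not: scale degree 3 in Bb major carries Dm (iii). In Bb minor the chord on that degree is Db, so here it functions as bIII, borrowed from the parallel minor.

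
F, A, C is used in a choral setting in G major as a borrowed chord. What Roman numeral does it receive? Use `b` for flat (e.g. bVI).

In G major scale degree 7 is F#; F is its lowered form, from G minor. The diatonic chord on degree 7 would be F#dim (vii°), but F–A–C is the major chord from G minor. As a borrowed chord it is labeled bVII.

bVII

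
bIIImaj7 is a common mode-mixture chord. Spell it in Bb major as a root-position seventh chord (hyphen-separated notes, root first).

Db-F-Ab-C

The root of bIIImaj7 is the lowered 3rd degree: D becomes Db. Building the major-seventh chord from the parallel minor on Db: Db–F–Ab–C.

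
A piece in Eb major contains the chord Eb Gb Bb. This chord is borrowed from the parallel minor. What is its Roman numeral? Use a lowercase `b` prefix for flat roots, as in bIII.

The root Eb is the diatonic 1st degree of Eb major; the borrowing shows in the chord quality. Diatonically Eb major has Eb (I) on that degree; Eb–Gb–Bb is instead the minor chord native to Eb minor, so it takes the label i.

i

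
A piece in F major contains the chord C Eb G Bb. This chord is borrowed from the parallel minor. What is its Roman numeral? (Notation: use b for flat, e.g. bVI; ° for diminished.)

v7

The root C is the diatonic 5th degree of F major; the borrowing shows in the chord quality. Diatonically F major has C (V) on that degree; C–Eb–G–Bb is instead the minor-seventh chord native to F minor, so it takes the label v7.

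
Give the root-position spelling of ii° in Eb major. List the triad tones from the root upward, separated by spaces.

The root, F, is scale degree 2 — the same note in Eb major and Eb minor; only the chord quality changes. Stacking thirds in Eb minor on F gives F–Ab–Cb.

F Ab Cb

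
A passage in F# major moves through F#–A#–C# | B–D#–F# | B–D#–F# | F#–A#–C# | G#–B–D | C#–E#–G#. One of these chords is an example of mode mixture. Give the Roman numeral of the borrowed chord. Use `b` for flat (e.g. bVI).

ii°

The diatonic triads in F# major are F#, G#m, A#m, B, C#, D#m, E#dim. F#–A#–C# = F#, B–D#–F# = B and C#–E#–G# = C# all belong to that set. G#–B–D is not: scale degree 2 in F# major carries G#m (ii). In F# minor the chord on that degree is G#dim, so here it functions as ii°, borrowed from the parallel minor.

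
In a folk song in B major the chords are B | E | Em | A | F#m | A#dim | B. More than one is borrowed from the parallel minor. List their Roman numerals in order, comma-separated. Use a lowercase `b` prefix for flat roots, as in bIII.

iv, bVII, v

B major has the diatonic set B, C#m, D#m, E, F#, G#m, A#dim. Of the given chords, B, E and A#dim are diatonic. Em (E–G–B) is not: scale degree 4 in B major carries E (IV). In B minor the chord on that degree is Em, so here it functions as iv, borrowed from the parallel minor. A (A–C#–E) doesn't fit — on degree 7 B major would have A#dim (vii°). A is the degree-7 chord of B minor, so it is the borrowed bVII. F#m (F#–A–C#) is not: scale degree 5 in B major carries F# (V). In B minor the chord on that degree is F#m, so here it functions as v, borrowed from the parallel minor.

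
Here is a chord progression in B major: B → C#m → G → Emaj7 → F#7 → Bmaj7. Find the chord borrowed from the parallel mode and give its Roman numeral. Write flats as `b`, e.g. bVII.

In B major the diatonic chords are B, C#m, D#m, E, F#, G#m, A#dim. B, C#m, Emaj7, F#7 and Bmaj7 are all diatonic. G (G–B–D) is not: scale degree 6 in B major carries G#m (vi). In B minor the chord on that degree is G, so here it functions as bVI, borrowed from the parallel minor.

bVI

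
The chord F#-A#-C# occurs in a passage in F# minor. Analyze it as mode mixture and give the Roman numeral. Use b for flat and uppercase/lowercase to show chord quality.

The root F# is the diatonic 1st degree of F# minor; the borrowing shows in the chord quality. Diatonically F# minor has F#m (i) on that degree; F#–A#–C# is instead the major chord native to F# major, so it takes the label I.

I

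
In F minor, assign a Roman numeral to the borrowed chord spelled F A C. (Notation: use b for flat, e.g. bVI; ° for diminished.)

I

The root F is the diatonic 1st degree of F minor; the borrowing shows in the chord quality. Diatonically F minor has Fm (i) on that degree; F–A–C is instead the major chord native to F major, so it takes the label I.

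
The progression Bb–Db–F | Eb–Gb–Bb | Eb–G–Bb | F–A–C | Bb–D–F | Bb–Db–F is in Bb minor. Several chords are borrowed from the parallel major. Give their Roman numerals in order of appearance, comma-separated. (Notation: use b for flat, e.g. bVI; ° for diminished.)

The diatonic triads in Bb minor (with V from harmonic minor) are Bbm, Cdim, Db, Ebm, F, Gb, Ab. Bb–Db–F = Bbm, Eb–Gb–Bb = Ebm and F–A–C = F all belong to that set. Eb–G–Bb doesn't fit — on degree 4 Bb minor would have Ebm (iv). Eb is the degree-4 chord of Bb major, so it is the borrowed IV. Bb–D–F doesn't fit — on degree 1 Bb minor would have Bbm (i). Bb is the degree-1 chord of Bb major, so it is the borrowed I.

IV, I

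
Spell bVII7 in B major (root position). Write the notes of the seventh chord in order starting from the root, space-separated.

The root of bVII7 is the lowered 7th degree: A# becomes A. Building the dominant-seventh chord from the parallel minor on A: A–C#–E–G.

A C# E G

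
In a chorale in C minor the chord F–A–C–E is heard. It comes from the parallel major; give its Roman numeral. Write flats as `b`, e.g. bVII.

IVmaj7

F is scale degree 4 in C minor. F–A–C–E is a major-seventh chord — the form found in C major, not the diatonic iv (Fm). Borrowed into C minor it is written IVmaj7.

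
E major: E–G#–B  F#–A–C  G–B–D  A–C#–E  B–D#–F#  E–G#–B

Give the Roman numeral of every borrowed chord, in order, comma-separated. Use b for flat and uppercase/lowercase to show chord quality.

ii°, bIII

The diatonic triads in E major are E, F#m, G#m, A, B, C#m, D#dim. E–G#–B = E, A–C#–E = A and B–D#–F# = B all belong to that set. F#–A–C is not: scale degree 2 in E major carries F#m (ii). In E minor the chord on that degree is F#dim, so here it functions as ii°, borrowed from the parallel minor. But G–B–D is foreign: the diatonic iii on degree 3 is G#m, whereas G comes from E minor. It is labeled bIII.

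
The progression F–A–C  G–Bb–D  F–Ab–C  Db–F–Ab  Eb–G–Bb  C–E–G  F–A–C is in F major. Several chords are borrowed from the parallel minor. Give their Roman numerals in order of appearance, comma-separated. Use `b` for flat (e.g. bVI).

i, bVI, bVII

F major has the diatonic set F, Gm, Am, Bb, C, Dm, Edim. F–A–C = F, G–Bb–D = Gm and C–E–G = C are all diatonic. F–Ab–C doesn't fit — on degree 1 F major would have F (I). Fm is the degree-1 chord of F minor, so it is the borrowed i. Db–F–Ab doesn't fit — on degree 6 F major would have Dm (vi). Db is the degree-6 chord of F minor, so it is the borrowed bVI. But Eb–G–Bb is foreign: the diatonic vii° on degree 7 is Edim, whereas Eb comes from F minor. It is labeled bVII.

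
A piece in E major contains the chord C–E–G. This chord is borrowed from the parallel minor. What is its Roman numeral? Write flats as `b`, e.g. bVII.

C is the lowered form of scale degree 6 in E major (the diatonic degree 6 is C#). The diatonic chord on degree 6 would be C#m (vi), but C–E–G is the major chord from E minor. As a borrowed chord it is labeled bVI.

bVI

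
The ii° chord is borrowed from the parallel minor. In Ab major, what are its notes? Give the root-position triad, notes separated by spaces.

Bb Db Fb

The root, Bb, is scale degree 2 — the same note in Ab major and Ab minor; only the chord quality changes. Building the diminished chord from the parallel minor on Bb: Bb–Db–Fb.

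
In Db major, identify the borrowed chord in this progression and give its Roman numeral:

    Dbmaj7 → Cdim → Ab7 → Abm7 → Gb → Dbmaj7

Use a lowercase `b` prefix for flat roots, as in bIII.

In Db major the diatonic chords are Db, Ebm, Fm, Gb, Ab, Bbm, Cdim. Dbmaj7, Cdim, Ab7 and Gb all belong to that set. Abm7 (Ab–Cb–Eb–Gb) doesn't fit — on degree 5 Db major would have Ab (V). Abm7 is the degree-5 chord of Db minor, so it is the borrowed v7.

v7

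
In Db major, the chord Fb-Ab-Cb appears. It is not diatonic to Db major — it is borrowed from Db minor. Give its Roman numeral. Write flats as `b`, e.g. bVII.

bIII

Fb is the lowered form of scale degree 3 in Db major (the diatonic degree 3 is F). Fb–Ab–Cb is a major chord — the form found in Db minor, not the diatonic iii (Fm). Borrowed into Db major it is written bIII.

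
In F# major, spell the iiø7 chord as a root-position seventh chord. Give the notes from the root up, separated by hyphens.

The root, G#, is scale degree 2 — the same note in F# major and F# minor; only the chord quality changes. Building the half-diminished-seventh chord from the parallel minor on G#: G#–B–D–F#.

G#-B-D-F#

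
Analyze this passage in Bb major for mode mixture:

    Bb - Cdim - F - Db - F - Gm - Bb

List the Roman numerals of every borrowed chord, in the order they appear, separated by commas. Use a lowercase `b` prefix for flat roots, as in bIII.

ii°, bIII

In Bb major the diatonic chords are Bb, Cm, Dm, Eb, F, Gm, Adim. Bb, F and Gm all belong to that set. Cdim (C–Eb–Gb) is not: scale degree 2 in Bb major carries Cm (ii). In Bb minor the chord on that degree is Cdim, so here it functions as ii°, borrowed from the parallel minor. Db (Db–F–Ab) is not: scale degree 3 in Bb major carries Dm (iii). In Bb minor the chord on that degree is Db, so here it functions as bIII, borrowed from the parallel minor.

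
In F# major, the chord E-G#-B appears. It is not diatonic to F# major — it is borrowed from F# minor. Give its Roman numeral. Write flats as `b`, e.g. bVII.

The root E is the lowered 7th scale degree — diatonically F# major has E# there. Diatonically F# major has E#dim (vii°) on that degree; E–G#–B is instead the major chord native to F# minor, so it takes the label bVII.

bVII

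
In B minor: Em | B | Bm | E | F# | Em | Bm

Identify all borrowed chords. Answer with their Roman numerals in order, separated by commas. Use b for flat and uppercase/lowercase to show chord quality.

I, IV

B minor has the diatonic set Bm, C#dim, D, Em, F#, G, A (with V from harmonic minor). Of the given chords, Em, Bm and F# are diatonic. B (B–D#–F#) doesn't fit — on degree 1 B minor would have Bm (i). B is the degree-1 chord of B major, so it is the borrowed I. E (E–G#–B) doesn't fit — on degree 4 B minor would have Em (iv). E is the degree-4 chord of B major, so it is the borrowed IV.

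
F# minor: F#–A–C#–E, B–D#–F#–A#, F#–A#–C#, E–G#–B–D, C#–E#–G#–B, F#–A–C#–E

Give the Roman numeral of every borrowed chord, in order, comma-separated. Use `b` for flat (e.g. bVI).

The diatonic triads in F# minor (with V from harmonic minor) are F#m, G#dim, A, Bm, C#, D, E. Of the given chords, F#–A–C#–E = F#m7, E–G#–B–D = E7 and C#–E#–G#–B = C#7 are diatonic. B–D#–F#–A# is not: scale degree 4 in F# minor carries Bm (iv). In F# major the chord on that degree is Bmaj7, so here it functions as IVmaj7, borrowed from the parallel major. F#–A#–C# is not: scale degree 1 in F# minor carries F#m (i). In F# major the chord on that degree is F#, so here it functions as I, borrowed from the parallel major.

IVmaj7, I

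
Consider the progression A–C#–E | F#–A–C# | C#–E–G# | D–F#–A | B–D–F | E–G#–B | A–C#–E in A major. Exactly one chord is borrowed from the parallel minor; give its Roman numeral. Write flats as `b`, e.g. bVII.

In A major the diatonic chords are A, Bm, C#m, D, E, F#m, G#dim. A–C#–E = A, F#–A–C# = F#m, C#–E–G# = C#m, D–F#–A = D and E–G#–B = E all belong to that set. B–D–F doesn't fit — on degree 2 A major would have Bm (ii). Bdim is the degree-2 chord of A minor, so it is the borrowed ii°.

ii°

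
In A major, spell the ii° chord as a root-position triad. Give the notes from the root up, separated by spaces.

ii° is built on scale degree 2, which is B in both A major and its parallel. In A minor the chord on B is B–D–F.

B D F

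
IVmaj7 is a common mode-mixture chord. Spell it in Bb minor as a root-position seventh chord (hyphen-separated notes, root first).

Eb-G-Bb-D

IVmaj7 is built on scale degree 4, which is Eb in both Bb minor and its parallel. In Bb major the chord on Eb is Eb–G–Bb–D.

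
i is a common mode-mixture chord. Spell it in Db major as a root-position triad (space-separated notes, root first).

Db Fb Ab

i is built on scale degree 1, which is Db in both Db major and its parallel. Building the minor chord from the parallel minor on Db: Db–Fb–Ab.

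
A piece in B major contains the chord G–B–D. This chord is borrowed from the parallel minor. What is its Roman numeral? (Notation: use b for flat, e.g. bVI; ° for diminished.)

G is the lowered form of scale degree 6 in B major (the diatonic degree 6 is G#). The diatonic chord on degree 6 would be G#m (vi), but G–B–D is the major chord from B minor. As a borrowed chord it is labeled bVI.

bVI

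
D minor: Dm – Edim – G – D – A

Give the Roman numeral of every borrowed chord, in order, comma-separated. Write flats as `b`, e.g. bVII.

The diatonic triads in D minor (with V from harmonic minor) are Dm, Edim, F, Gm, A, Bb, C. Dm, Edim and A all belong to that set. G (G–B–D) is not: scale degree 4 in D minor carries Gm (iv). In D major the chord on that degree is G, so here it functions as IV, borrowed from the parallel major. D (D–F#–A) is not: scale degree 1 in D minor carries Dm (i). In D major the chord on that degree is D, so here it functions as I, borrowed from the parallel major.

IV, I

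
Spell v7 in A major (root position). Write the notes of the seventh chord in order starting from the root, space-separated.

E G B D

v7 is built on scale degree 5, which is E in both A major and its parallel. Building the minor-seventh chord from the parallel minor on E: E–G–B–D.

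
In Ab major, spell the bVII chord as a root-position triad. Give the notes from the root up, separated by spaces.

The root of bVII is the lowered 7th degree: G becomes Gb. Stacking thirds in Ab minor on Gb gives Gb–Bb–Db.

Gb Bb Db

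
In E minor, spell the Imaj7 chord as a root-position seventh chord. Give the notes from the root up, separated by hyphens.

The root, E, is scale degree 1 — the same note in E minor and E major; only the chord quality changes. Building the major-seventh chord from the parallel major on E: E–G#–B–D#.

E-G#-B-D#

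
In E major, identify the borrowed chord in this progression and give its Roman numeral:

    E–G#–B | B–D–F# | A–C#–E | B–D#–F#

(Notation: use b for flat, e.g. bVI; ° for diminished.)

v

The diatonic triads in E major are E, F#m, G#m, A, B, C#m, D#dim. E–G#–B = E, A–C#–E = A and B–D#–F# = B are all diatonic. B–D–F# doesn't fit — on degree 5 E major would have B (V). Bm is the degree-5 chord of E minor, so it is the borrowed v.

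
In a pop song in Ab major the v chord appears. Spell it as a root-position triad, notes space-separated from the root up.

Eb Gb Bb

The root, Eb, is scale degree 5 — the same note in Ab major and Ab minor; only the chord quality changes. Stacking thirds in Ab minor on Eb gives Eb–Gb–Bb.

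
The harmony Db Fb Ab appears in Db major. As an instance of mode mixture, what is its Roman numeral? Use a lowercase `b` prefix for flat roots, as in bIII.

i

Db is scale degree 1 in Db major. The diatonic chord on degree 1 would be Db (I), but Db–Fb–Ab is the minor chord from Db minor. As a borrowed chord it is labeled i.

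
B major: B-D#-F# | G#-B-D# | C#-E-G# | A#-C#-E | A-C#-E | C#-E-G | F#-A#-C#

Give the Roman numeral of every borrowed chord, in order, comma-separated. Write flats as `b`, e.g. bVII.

B major has the diatonic set B, C#m, D#m, E, F#, G#m, A#dim. B–D#–F# = B, G#–B–D# = G#m, C#–E–G# = C#m, A#–C#–E = A#dim and F#–A#–C# = F# all belong to that set. A–C#–E doesn't fit — on degree 7 B major would have A#dim (vii°). A is the degree-7 chord of B minor, so it is the borrowed bVII. C#–E–G doesn't fit — on degree 2 B major would have C#m (ii). C#dim is the degree-2 chord of B minor, so it is the borrowed ii°.

bVII, ii°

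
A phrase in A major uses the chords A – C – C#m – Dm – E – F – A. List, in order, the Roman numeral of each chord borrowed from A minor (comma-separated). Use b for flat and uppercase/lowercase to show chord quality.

In A major the diatonic chords are A, Bm, C#m, D, E, F#m, G#dim. Of the given chords, A, C#m and E are diatonic. C (C–E–G) doesn't fit — on degree 3 A major would have C#m (iii). C is the degree-3 chord of A minor, so it is the borrowed bIII. But Dm (D–F–A) is foreign: the diatonic IV on degree 4 is D, whereas Dm comes from A minor. It is labeled iv. F (F–A–C) is not: scale degree 6 in A major carries F#m (vi). In A minor the chord on that degree is F, so here it functions as bVI, borrowed from the parallel minor.

bIII, iv, bVI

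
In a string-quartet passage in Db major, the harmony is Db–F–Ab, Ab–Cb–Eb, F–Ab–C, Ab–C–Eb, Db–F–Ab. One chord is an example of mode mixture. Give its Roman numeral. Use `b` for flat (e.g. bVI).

v

Db major has the diatonic set Db, Ebm, Fm, Gb, Ab, Bbm, Cdim. Db–F–Ab = Db, F–Ab–C = Fm and Ab–C–Eb = Ab all belong to that set. Ab–Cb–Eb doesn't fit — on degree 5 Db major would have Ab (V). Abm is the degree-5 chord of Db minor, so it is the borrowed v.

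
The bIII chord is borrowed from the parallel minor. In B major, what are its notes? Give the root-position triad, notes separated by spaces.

D F# A

bIII is built on the lowered scale degree 3. In B major degree 3 is D#; lowered it becomes D. Building the major chord from the parallel minor on D: D–F#–A.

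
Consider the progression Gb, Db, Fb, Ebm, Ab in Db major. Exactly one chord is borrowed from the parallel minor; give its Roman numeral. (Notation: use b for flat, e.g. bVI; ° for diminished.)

The diatonic triads in Db major are Db, Ebm, Fm, Gb, Ab, Bbm, Cdim. Gb, Db, Ebm and Ab are all diatonic. Fb (Fb–Ab–Cb) is not: scale degree 3 in Db major carries Fm (iii). In Db minor the chord on that degree is Fb, so here it functions as bIII, borrowed from the parallel minor.

bIII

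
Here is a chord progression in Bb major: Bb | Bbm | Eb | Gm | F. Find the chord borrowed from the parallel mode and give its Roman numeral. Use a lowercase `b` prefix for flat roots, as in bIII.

i

Bb major has the diatonic set Bb, Cm, Dm, Eb, F, Gm, Adim. Bb, Eb, Gm and F all belong to that set. Bbm (Bb–Db–F) doesn't fit — on degree 1 Bb major would have Bb (I). Bbm is the degree-1 chord of Bb minor, so it is the borrowed i.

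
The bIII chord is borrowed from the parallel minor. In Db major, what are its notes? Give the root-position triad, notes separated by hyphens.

Fb-Ab-Cb

bIII is built on the lowered scale degree 3. In Db major degree 3 is F; lowered it becomes Fb. In Db minor the chord on Fb is Fb–Ab–Cb.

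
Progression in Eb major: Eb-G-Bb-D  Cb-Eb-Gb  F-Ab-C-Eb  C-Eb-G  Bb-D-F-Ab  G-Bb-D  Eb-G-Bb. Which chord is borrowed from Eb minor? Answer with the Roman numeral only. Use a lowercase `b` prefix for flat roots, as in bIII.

bVI

The diatonic triads in Eb major are Eb, Fm, Gm, Ab, Bb, Cm, Ddim. Eb–G–Bb–D = Ebmaj7, F–Ab–C–Eb = Fm7, C–Eb–G = Cm, Bb–D–F–Ab = Bb7, G–Bb–D = Gm and Eb–G–Bb = Eb are all diatonic. But Cb–Eb–Gb is foreign: the diatonic vi on degree 6 is Cm, whereas Cb comes from Eb minor. It is labeled bVI.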